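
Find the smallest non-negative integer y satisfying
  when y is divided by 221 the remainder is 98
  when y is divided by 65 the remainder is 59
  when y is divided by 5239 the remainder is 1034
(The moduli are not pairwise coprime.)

gcd(221, 65) = 13 and 13 | (59 − 98), so the pair is consistent; merging gives y ≡ 319 (mod 1105), where 1105 = lcm(221, 65).
gcd(1105, 5239) = 13 and 13 | (1034 − 319), so the pair is consistent; merging gives y ≡ 236789 (mod 445315), where 445315 = lcm(1105, 5239).
The solution is unique modulo lcm(221, 65, 5239) = 445315.

236789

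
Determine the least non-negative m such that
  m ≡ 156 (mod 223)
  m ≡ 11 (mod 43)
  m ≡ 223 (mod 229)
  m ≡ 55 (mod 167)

265758845

The moduli are pairwise coprime; N = 223·43·229·167 = 366712127.
N/223 = 1644449; 1644449 ≡ 47 (mod 223); 47·19 ≡ 1, so inverse 19.
N/43 = 8528189; 8528189 ≡ 42 (mod 43); 42·42 ≡ 1, so inverse 42.
N/229 = 1601363; 1601363 ≡ 195 (mod 229); 195·101 ≡ 1, so inverse 101.
N/167 = 2195881; 2195881 ≡ 165 (mod 167); 165·83 ≡ 1, so inverse 83.
m ≡ 156·1644449·19 + 11·8528189·42 + 223·1601363·101 + 55·2195881·83 = 54905865768.
54905865768 mod 366712127 = 265758845.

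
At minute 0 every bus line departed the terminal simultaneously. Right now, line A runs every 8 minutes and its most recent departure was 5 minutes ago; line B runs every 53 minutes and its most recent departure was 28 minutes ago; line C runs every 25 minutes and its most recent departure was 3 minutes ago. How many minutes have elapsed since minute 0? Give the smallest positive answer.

6653

From t ≡ 5 (mod 8) write t = 5 + 8s. Substituting into t ≡ 28 (mod 53) gives 8s ≡ 23 (mod 53), and since 8⁻¹ ≡ 20 (mod 53), s ≡ 36. Hence t ≡ 5 + 8·36 = 293 (mod 424).
From t ≡ 293 (mod 424) write t = 293 + 424s. Substituting into t ≡ 3 (mod 25) gives 424s ≡ 10 (mod 25), and since 24⁻¹ ≡ 24 (mod 25), s ≡ 15. Hence t ≡ 293 + 424·15 = 6653 (mod 10600).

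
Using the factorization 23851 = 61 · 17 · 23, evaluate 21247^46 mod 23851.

Mod 61: 21247 ≡ 19; 19^46 ≡ 42 (mod 61).
Mod 17: 21247 ≡ 14; by Fermat, exponent reduces to 46 mod 16 = 14; 14^14 ≡ 2 (mod 17).
Mod 23: 21247 ≡ 18; by Fermat, exponent reduces to 46 mod 22 = 2; 18^2 ≡ 2 (mod 23).
Combine by CRT: x ≡ 42 (mod 61), x ≡ 2 (mod 17), x ≡ 2 (mod 23) ⇒ x ≡ 10168 (mod 23851).

10168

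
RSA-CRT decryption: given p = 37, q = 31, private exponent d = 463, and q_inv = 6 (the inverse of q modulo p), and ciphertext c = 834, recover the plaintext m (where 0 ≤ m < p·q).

627

d_p = d mod (p−1) = 463 mod 36 = 31; d_q = d mod (q−1) = 13.
m₁ = c^(d_p) mod p: c ≡ 20 (mod 37), and 20^31 mod 37 = 35.
m₂ = c^(d_q) mod q: c ≡ 28 (mod 31), and 28^13 mod 31 = 7.
h = q_inv·(m₁ − m₂) mod p = 6·(35 − 7) mod 37 = 20.
m = m₂ + h·q = 7 + 20·31 = 627.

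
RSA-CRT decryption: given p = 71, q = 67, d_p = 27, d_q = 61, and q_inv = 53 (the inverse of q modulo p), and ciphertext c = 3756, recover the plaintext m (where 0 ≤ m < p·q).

2606

m₁ = c^(d_p) mod p: c ≡ 64 (mod 71), and 64^27 mod 71 = 50.
m₂ = c^(d_q) mod q: c ≡ 4 (mod 67), and 4^61 mod 67 = 60.
h = q_inv·(m₁ − m₂) mod p = 53·(50 − 60) mod 71 = 38.
m = m₂ + h·q = 60 + 38·67 = 2606.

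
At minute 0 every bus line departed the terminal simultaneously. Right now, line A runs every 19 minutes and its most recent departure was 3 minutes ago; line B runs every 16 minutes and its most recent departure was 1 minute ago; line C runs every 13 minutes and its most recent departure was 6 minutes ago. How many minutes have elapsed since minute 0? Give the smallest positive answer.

From t ≡ 3 (mod 19) write t = 3 + 19s. Substituting into t ≡ 1 (mod 16) gives 19s ≡ 14 (mod 16), and since 3⁻¹ ≡ 11 (mod 16), s ≡ 10. Hence t ≡ 3 + 19·10 = 193 (mod 304).
From t ≡ 193 (mod 304) write t = 193 + 304s. Substituting into t ≡ 6 (mod 13) gives 304s ≡ 8 (mod 13), and since 5⁻¹ ≡ 8 (mod 13), s ≡ 12. Hence t ≡ 193 + 304·12 = 3841 (mod 3952).

3841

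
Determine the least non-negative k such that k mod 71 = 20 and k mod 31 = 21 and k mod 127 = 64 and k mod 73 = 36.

196406

The moduli are pairwise coprime; N = 71·31·127·73 = 20405471.
N/71 = 287401; 287401 ≡ 64 (mod 71); 64·10 ≡ 1, so inverse 10.
N/31 = 658241; 658241 ≡ 18 (mod 31); 18·19 ≡ 1, so inverse 19.
N/127 = 160673; 160673 ≡ 18 (mod 127); 18·120 ≡ 1, so inverse 120.
N/73 = 279527; 279527 ≡ 10 (mod 73); 10·22 ≡ 1, so inverse 22.
k ≡ 20·287401·10 + 21·658241·19 + 64·160673·120 + 36·279527·22 = 1775472383.
1775472383 mod 20405471 = 196406.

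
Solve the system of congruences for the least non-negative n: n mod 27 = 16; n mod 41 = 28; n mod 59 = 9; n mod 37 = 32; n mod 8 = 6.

The moduli are pairwise coprime; M = 27·41·59·37·8 = 19332648.
M/27 = 716024; 716024 ≡ 11 (mod 27); 11·5 ≡ 1, so inverse 5.
M/41 = 471528; 471528 ≡ 28 (mod 41); 28·22 ≡ 1, so inverse 22.
M/59 = 327672; 327672 ≡ 45 (mod 59); 45·21 ≡ 1, so inverse 21.
M/37 = 522504; 522504 ≡ 27 (mod 37); 27·11 ≡ 1, so inverse 11.
M/8 = 2416581; 2416581 ≡ 5 (mod 8); 5·5 ≡ 1, so inverse 5.
n ≡ 16·716024·5 + 28·471528·22 + 9·327672·21 + 32·522504·11 + 6·2416581·5 = 666092014.
666092014 mod 19332648 = 8781982.

8781982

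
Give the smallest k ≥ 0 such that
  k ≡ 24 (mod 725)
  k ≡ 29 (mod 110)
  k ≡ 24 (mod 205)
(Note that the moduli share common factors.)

267549

gcd(725, 110) = 5 and 5 | (29 − 24), so the pair is consistent; merging gives k ≡ 12349 (mod 15950), where 15950 = lcm(725, 110).
gcd(15950, 205) = 5 and 5 | (24 − 12349), so the pair is consistent; merging gives k ≡ 267549 (mod 653950), where 653950 = lcm(15950, 205).
The solution is unique modulo lcm(725, 110, 205) = 653950.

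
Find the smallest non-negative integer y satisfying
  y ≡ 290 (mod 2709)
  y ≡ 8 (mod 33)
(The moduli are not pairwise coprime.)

Combine the congruences pairwise.
gcd(2709, 33) = 3 and 3 | (8 − 290), so the pair is consistent; merging gives y ≡ 13835 (mod 29799), where 29799 = lcm(2709, 33).
The solution is unique modulo lcm(2709, 33) = 29799.

13835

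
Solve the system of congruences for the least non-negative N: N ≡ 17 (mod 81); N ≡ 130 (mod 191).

7388

Combine the congruences pairwise.
From N ≡ 17 (mod 81) write N = 17 + 81t. Substituting into N ≡ 130 (mod 191) gives 81t ≡ 113 (mod 191), and since 81⁻¹ ≡ 158 (mod 191), t ≡ 91. Hence N ≡ 17 + 81·91 = 7388 (mod 15471).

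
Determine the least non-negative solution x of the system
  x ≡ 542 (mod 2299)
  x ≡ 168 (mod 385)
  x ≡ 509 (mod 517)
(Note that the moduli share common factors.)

Combine the congruences pairwise.
gcd(2299, 385) = 11 and 11 | (168 − 542), so the pair is consistent; merging gives x ≡ 78708 (mod 80465), where 80465 = lcm(2299, 385).
gcd(80465, 517) = 11 and 11 | (509 − 78708), so the pair is consistent; merging gives x ≡ 802893 (mod 3781855), where 3781855 = lcm(80465, 517).
The solution is unique modulo lcm(2299, 385, 517) = 3781855.

802893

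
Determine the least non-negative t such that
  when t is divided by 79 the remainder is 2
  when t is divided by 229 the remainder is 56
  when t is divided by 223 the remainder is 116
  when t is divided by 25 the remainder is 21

The moduli are pairwise coprime; N = 79·229·223·25 = 100857325.
N/79 = 1276675; 1276675 ≡ 35 (mod 79); 35·70 ≡ 1, so inverse 70.
N/229 = 440425; 440425 ≡ 58 (mod 229); 58·154 ≡ 1, so inverse 154.
N/223 = 452275; 452275 ≡ 31 (mod 223); 31·36 ≡ 1, so inverse 36.
N/25 = 4034293; 4034293 ≡ 18 (mod 25); 18·7 ≡ 1, so inverse 7.
t ≡ 2·1276675·70 + 56·440425·154 + 116·452275·36 + 21·4034293·7 = 6458701171.
6458701171 mod 100857325 = 3832371.

3832371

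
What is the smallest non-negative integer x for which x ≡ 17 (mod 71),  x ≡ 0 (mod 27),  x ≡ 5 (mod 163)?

From x ≡ 17 (mod 71) write x = 17 + 71t. Substituting into x ≡ 0 (mod 27) gives 71t ≡ 10 (mod 27), and since 17⁻¹ ≡ 8 (mod 27), t ≡ 26. Hence x ≡ 17 + 71·26 = 1863 (mod 1917).
From x ≡ 1863 (mod 1917) write x = 1863 + 1917t. Substituting into x ≡ 5 (mod 163) gives 1917t ≡ 98 (mod 163), and since 124⁻¹ ≡ 117 (mod 163), t ≡ 56. Hence x ≡ 1863 + 1917·56 = 109215 (mod 312471).

109215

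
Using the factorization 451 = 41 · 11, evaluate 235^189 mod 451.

Mod 41: 235 ≡ 30; by Fermat, exponent reduces to 189 mod 40 = 29; 30^29 ≡ 12 (mod 41).
Mod 11: 235 ≡ 4; by Fermat, exponent reduces to 189 mod 10 = 9; 4^9 ≡ 3 (mod 11).
Combine by CRT: x ≡ 12 (mod 41), x ≡ 3 (mod 11) ⇒ x ≡ 135 (mod 451).

135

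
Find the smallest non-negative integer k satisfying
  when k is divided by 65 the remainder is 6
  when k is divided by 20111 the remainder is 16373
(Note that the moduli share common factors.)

Combine the congruences pairwise.
gcd(65, 20111) = 13 and 13 | (16373 − 6), so the pair is consistent; merging gives k ≡ 76706 (mod 100555), where 100555 = lcm(65, 20111).
The solution is unique modulo lcm(65, 20111) = 100555.

76706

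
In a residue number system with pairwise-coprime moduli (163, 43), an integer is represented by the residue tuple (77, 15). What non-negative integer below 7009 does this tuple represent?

4315

From x ≡ 77 (mod 163) write x = 77 + 163t. Substituting into x ≡ 15 (mod 43) gives 163t ≡ 24 (mod 43), and since 34⁻¹ ≡ 19 (mod 43), t ≡ 26. Hence x ≡ 77 + 163·26 = 4315 (mod 7009).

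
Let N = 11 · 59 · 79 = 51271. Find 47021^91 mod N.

9456

Mod 11: 47021 ≡ 7; by Fermat, exponent reduces to 91 mod 10 = 1; 7^1 ≡ 7 (mod 11).
Mod 59: 47021 ≡ 57; by Fermat, exponent reduces to 91 mod 58 = 33; 57^33 ≡ 16 (mod 59).
Mod 79: 47021 ≡ 16; by Fermat, exponent reduces to 91 mod 78 = 13; 16^13 ≡ 55 (mod 79).
Combine by CRT: x ≡ 7 (mod 11), x ≡ 16 (mod 59), x ≡ 55 (mod 79) ⇒ x ≡ 9456 (mod 51271).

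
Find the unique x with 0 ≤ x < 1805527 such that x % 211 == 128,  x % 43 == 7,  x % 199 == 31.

988663

The moduli are pairwise coprime; N = 211·43·199 = 1805527.
N/211 = 8557; 8557 ≡ 117 (mod 211); 117·101 ≡ 1, so inverse 101.
N/43 = 41989; 41989 ≡ 21 (mod 43); 21·41 ≡ 1, so inverse 41.
N/199 = 9073; 9073 ≡ 118 (mod 199); 118·113 ≡ 1, so inverse 113.
x ≡ 128·8557·101 + 7·41989·41 + 31·9073·113 = 154458458.
154458458 mod 1805527 = 988663.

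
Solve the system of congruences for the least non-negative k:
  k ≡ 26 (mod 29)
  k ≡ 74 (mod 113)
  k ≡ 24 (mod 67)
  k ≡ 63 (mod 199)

From k ≡ 26 (mod 29) write k = 26 + 29t. Substituting into k ≡ 74 (mod 113) gives 29t ≡ 48 (mod 113), and since 29⁻¹ ≡ 39 (mod 113), t ≡ 64. Hence k ≡ 26 + 29·64 = 1882 (mod 3277).
From k ≡ 1882 (mod 3277) write k = 1882 + 3277t. Substituting into k ≡ 24 (mod 67) gives 3277t ≡ 18 (mod 67), and since 61⁻¹ ≡ 11 (mod 67), t ≡ 64. Hence k ≡ 1882 + 3277·64 = 211610 (mod 219559).
From k ≡ 211610 (mod 219559) write k = 211610 + 219559t. Substituting into k ≡ 63 (mod 199) gives 219559t ≡ 189 (mod 199), and since 62⁻¹ ≡ 61 (mod 199), t ≡ 186. Hence k ≡ 211610 + 219559·186 = 41049584 (mod 43692241).

41049584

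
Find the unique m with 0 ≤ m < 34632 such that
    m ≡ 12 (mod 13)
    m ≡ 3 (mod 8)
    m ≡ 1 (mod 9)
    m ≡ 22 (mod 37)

25219

From m ≡ 12 (mod 13) write m = 12 + 13t. Substituting into m ≡ 3 (mod 8) gives 13t ≡ 7 (mod 8), and since 5⁻¹ ≡ 5 (mod 8), t ≡ 3. Hence m ≡ 12 + 13·3 = 51 (mod 104).
From m ≡ 51 (mod 104) write m = 51 + 104t. Substituting into m ≡ 1 (mod 9) gives 104t ≡ 4 (mod 9), and since 5⁻¹ ≡ 2 (mod 9), t ≡ 8. Hence m ≡ 51 + 104·8 = 883 (mod 936).
From m ≡ 883 (mod 936) write m = 883 + 936t. Substituting into m ≡ 22 (mod 37) gives 936t ≡ 27 (mod 37), and since 11⁻¹ ≡ 27 (mod 37), t ≡ 26. Hence m ≡ 883 + 936·26 = 25219 (mod 34632).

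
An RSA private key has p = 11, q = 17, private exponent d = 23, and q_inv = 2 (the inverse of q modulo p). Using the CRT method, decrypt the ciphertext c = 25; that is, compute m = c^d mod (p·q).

49

d_p = d mod (p−1) = 23 mod 10 = 3; d_q = d mod (q−1) = 7.
m₁ = c^(d_p) mod p: c ≡ 3 (mod 11), and 3^3 mod 11 = 5.
m₂ = c^(d_q) mod q: c ≡ 8 (mod 17), and 8^7 mod 17 = 15.
h = q_inv·(m₁ − m₂) mod p = 2·(5 − 15) mod 11 = 2.
m = m₂ + h·q = 15 + 2·17 = 49.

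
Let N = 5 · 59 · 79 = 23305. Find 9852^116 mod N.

5901

Mod 5: 9852 ≡ 2; since 4 | 116, by Fermat 2^116 ≡ 1 (mod 5).
Mod 59: 9852 ≡ 58; since 58 | 116, by Fermat 58^116 ≡ 1 (mod 59).
Mod 79: 9852 ≡ 56; by Fermat, exponent reduces to 116 mod 78 = 38; 56^38 ≡ 55 (mod 79).
Combine by CRT: x ≡ 1 (mod 5), x ≡ 1 (mod 59), x ≡ 55 (mod 79) ⇒ x ≡ 5901 (mod 23305).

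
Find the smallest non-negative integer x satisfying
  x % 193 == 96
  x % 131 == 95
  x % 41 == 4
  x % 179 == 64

The moduli are pairwise coprime; N = 193·131·41·179 = 185551937.
N/193 = 961409; 961409 ≡ 76 (mod 193); 76·160 ≡ 1, so inverse 160.
N/131 = 1416427; 1416427 ≡ 55 (mod 131); 55·81 ≡ 1, so inverse 81.
N/41 = 4525657; 4525657 ≡ 36 (mod 41); 36·8 ≡ 1, so inverse 8.
N/179 = 1036603; 1036603 ≡ 14 (mod 179); 14·64 ≡ 1, so inverse 64.
x ≡ 96·961409·160 + 95·1416427·81 + 4·4525657·8 + 64·1036603·64 = 30057394917.
30057394917 mod 185551937 = 183533060.

183533060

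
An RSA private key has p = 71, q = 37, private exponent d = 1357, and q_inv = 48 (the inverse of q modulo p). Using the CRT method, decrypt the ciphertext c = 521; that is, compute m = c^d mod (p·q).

2372

d_p = d mod (p−1) = 1357 mod 70 = 27; d_q = d mod (q−1) = 25.
m₁ = c^(d_p) mod p: c ≡ 24 (mod 71), and 24^27 mod 71 = 29.
m₂ = c^(d_q) mod q: c ≡ 3 (mod 37), and 3^25 mod 37 = 4.
h = q_inv·(m₁ − m₂) mod p = 48·(29 − 4) mod 71 = 64.
m = m₂ + h·q = 4 + 64·37 = 2372.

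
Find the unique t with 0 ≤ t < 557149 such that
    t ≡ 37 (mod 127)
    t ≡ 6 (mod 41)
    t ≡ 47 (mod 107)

346620

The moduli are pairwise coprime; N = 127·41·107 = 557149.
N/127 = 4387; 4387 ≡ 69 (mod 127); 69·81 ≡ 1, so inverse 81.
N/41 = 13589; 13589 ≡ 18 (mod 41); 18·16 ≡ 1, so inverse 16.
N/107 = 5207; 5207 ≡ 71 (mod 107); 71·104 ≡ 1, so inverse 104.
t ≡ 37·4387·81 + 6·13589·16 + 47·5207·104 = 39904199.
39904199 mod 557149 = 346620.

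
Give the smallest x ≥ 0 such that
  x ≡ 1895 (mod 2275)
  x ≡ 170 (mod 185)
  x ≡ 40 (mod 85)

106545

Combine the congruences pairwise.
gcd(2275, 185) = 5 and 5 | (170 − 1895), so the pair is consistent; merging gives x ≡ 22370 (mod 84175), where 84175 = lcm(2275, 185).
gcd(84175, 85) = 5 and 5 | (40 − 22370), so the pair is consistent; merging gives x ≡ 106545 (mod 1430975), where 1430975 = lcm(84175, 85).
The solution is unique modulo lcm(2275, 185, 85) = 1430975.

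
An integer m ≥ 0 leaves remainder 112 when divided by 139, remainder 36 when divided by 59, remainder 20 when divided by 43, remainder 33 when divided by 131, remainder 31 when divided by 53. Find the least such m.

The moduli are pairwise coprime; N = 139·59·43·131·53 = 2448400349.
N/139 = 17614391; 17614391 ≡ 33 (mod 139); 33·59 ≡ 1, so inverse 59.
N/59 = 41498311; 41498311 ≡ 12 (mod 59); 12·5 ≡ 1, so inverse 5.
N/43 = 56939543; 56939543 ≡ 18 (mod 43); 18·12 ≡ 1, so inverse 12.
N/131 = 18690079; 18690079 ≡ 47 (mod 131); 47·92 ≡ 1, so inverse 92.
N/53 = 46196233; 46196233 ≡ 2 (mod 53); 2·27 ≡ 1, so inverse 27.
m ≡ 112·17614391·59 + 36·41498311·5 + 20·56939543·12 + 33·18690079·92 + 31·46196233·27 = 232940408893.
232940408893 mod 2448400349 = 342375738.

342375738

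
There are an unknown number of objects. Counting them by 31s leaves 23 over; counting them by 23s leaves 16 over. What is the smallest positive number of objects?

85

From N ≡ 23 (mod 31) write N = 23 + 31t. Substituting into N ≡ 16 (mod 23) gives 31t ≡ 16 (mod 23), and since 8⁻¹ ≡ 3 (mod 23), t ≡ 2. Hence N ≡ 23 + 31·2 = 85 (mod 713).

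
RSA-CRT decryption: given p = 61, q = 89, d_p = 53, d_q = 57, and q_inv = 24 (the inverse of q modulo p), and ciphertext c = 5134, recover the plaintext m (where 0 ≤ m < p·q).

m₁ = c^(d_p) mod p: c ≡ 10 (mod 61), and 10^53 mod 61 = 54.
m₂ = c^(d_q) mod q: c ≡ 61 (mod 89), and 61^57 mod 89 = 83.
h = q_inv·(m₁ − m₂) mod p = 24·(54 − 83) mod 61 = 36.
m = m₂ + h·q = 83 + 36·89 = 3287.

3287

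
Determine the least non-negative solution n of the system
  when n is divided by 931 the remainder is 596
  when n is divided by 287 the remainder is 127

Combine the congruences pairwise.
gcd(931, 287) = 7 and 7 | (127 − 596), so the pair is consistent; merging gives n ≡ 21078 (mod 38171), where 38171 = lcm(931, 287).
The solution is unique modulo lcm(931, 287) = 38171.

21078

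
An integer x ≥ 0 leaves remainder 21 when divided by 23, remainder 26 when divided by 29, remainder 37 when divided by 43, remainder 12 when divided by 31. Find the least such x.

The moduli are pairwise coprime; N = 23·29·43·31 = 889111.
N/23 = 38657; 38657 ≡ 17 (mod 23); 17·19 ≡ 1, so inverse 19.
N/29 = 30659; 30659 ≡ 6 (mod 29); 6·5 ≡ 1, so inverse 5.
N/43 = 20677; 20677 ≡ 37 (mod 43); 37·7 ≡ 1, so inverse 7.
N/31 = 28681; 28681 ≡ 6 (mod 31); 6·26 ≡ 1, so inverse 26.
x ≡ 21·38657·19 + 26·30659·5 + 37·20677·7 + 12·28681·26 = 33713628.
33713628 mod 889111 = 816521.

816521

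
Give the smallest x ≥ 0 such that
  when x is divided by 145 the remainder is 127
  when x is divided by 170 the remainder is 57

4477

Combine the congruences pairwise.
gcd(145, 170) = 5 and 5 | (57 − 127), so the pair is consistent; merging gives x ≡ 4477 (mod 4930), where 4930 = lcm(145, 170).
The solution is unique modulo lcm(145, 170) = 4930.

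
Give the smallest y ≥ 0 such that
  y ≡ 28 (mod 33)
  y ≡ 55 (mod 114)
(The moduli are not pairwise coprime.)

gcd(33, 114) = 3 and 3 | (55 − 28), so the pair is consistent; merging gives y ≡ 853 (mod 1254), where 1254 = lcm(33, 114).
The solution is unique modulo lcm(33, 114) = 1254.

853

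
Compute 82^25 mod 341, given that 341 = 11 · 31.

67

Mod 11: 82 ≡ 5; by Fermat, exponent reduces to 25 mod 10 = 5; 5^5 ≡ 1 (mod 11).
Mod 31: 82 ≡ 20; 20^25 ≡ 5 (mod 31).
Combine by CRT: x ≡ 1 (mod 11), x ≡ 5 (mod 31) ⇒ x ≡ 67 (mod 341).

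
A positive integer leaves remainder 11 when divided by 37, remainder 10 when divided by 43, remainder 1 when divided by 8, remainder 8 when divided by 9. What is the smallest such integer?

10889

From n ≡ 11 (mod 37) write n = 11 + 37t. Substituting into n ≡ 10 (mod 43) gives 37t ≡ 42 (mod 43), and since 37⁻¹ ≡ 7 (mod 43), t ≡ 36. Hence n ≡ 11 + 37·36 = 1343 (mod 1591).
From n ≡ 1343 (mod 1591) write n = 1343 + 1591t. Substituting into n ≡ 1 (mod 8) gives 1591t ≡ 2 (mod 8), and since 7⁻¹ ≡ 7 (mod 8), t ≡ 6. Hence n ≡ 1343 + 1591·6 = 10889 (mod 12728).
From n ≡ 10889 (mod 12728) write n = 10889 + 12728t. Substituting into n ≡ 8 (mod 9) gives 12728t ≡ 0 (mod 9), and since 2⁻¹ ≡ 5 (mod 9), t ≡ 0. Hence n ≡ 10889 + 12728·0 = 10889 (mod 114552).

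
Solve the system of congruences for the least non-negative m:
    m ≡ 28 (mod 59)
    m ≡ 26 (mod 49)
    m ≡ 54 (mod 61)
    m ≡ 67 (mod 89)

10537133

From m ≡ 28 (mod 59) write m = 28 + 59t. Substituting into m ≡ 26 (mod 49) gives 59t ≡ 47 (mod 49), and since 10⁻¹ ≡ 5 (mod 49), t ≡ 39. Hence m ≡ 28 + 59·39 = 2329 (mod 2891).
From m ≡ 2329 (mod 2891) write m = 2329 + 2891t. Substituting into m ≡ 54 (mod 61) gives 2891t ≡ 43 (mod 61), and since 24⁻¹ ≡ 28 (mod 61), t ≡ 45. Hence m ≡ 2329 + 2891·45 = 132424 (mod 176351).
From m ≡ 132424 (mod 176351) write m = 132424 + 176351t. Substituting into m ≡ 67 (mod 89) gives 176351t ≡ 75 (mod 89), and since 42⁻¹ ≡ 53 (mod 89), t ≡ 59. Hence m ≡ 132424 + 176351·59 = 10537133 (mod 15695239).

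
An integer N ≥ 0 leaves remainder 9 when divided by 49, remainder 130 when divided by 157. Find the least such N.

5154

Combine the congruences pairwise.
From N ≡ 9 (mod 49) write N = 9 + 49t. Substituting into N ≡ 130 (mod 157) gives 49t ≡ 121 (mod 157), and since 49⁻¹ ≡ 141 (mod 157), t ≡ 105. Hence N ≡ 9 + 49·105 = 5154 (mod 7693).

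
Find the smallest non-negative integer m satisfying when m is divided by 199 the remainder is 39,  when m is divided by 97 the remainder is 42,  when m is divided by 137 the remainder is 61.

From m ≡ 39 (mod 199) write m = 39 + 199t. Substituting into m ≡ 42 (mod 97) gives 199t ≡ 3 (mod 97), and since 5⁻¹ ≡ 39 (mod 97), t ≡ 20. Hence m ≡ 39 + 199·20 = 4019 (mod 19303).
From m ≡ 4019 (mod 19303) write m = 4019 + 19303t. Substituting into m ≡ 61 (mod 137) gives 19303t ≡ 15 (mod 137), and since 123⁻¹ ≡ 88 (mod 137), t ≡ 87. Hence m ≡ 4019 + 19303·87 = 1683380 (mod 2644511).

1683380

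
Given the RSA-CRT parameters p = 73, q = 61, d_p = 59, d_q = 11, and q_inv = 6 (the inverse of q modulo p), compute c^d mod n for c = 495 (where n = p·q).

m₁ = c^(d_p) mod p: c ≡ 57 (mod 73), and 57^59 mod 73 = 69.
m₂ = c^(d_q) mod q: c ≡ 7 (mod 61), and 7^11 mod 61 = 31.
h = q_inv·(m₁ − m₂) mod p = 6·(69 − 31) mod 73 = 9.
m = m₂ + h·q = 31 + 9·61 = 580.

580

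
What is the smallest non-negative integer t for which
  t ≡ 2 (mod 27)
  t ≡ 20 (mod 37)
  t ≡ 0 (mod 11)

The moduli are pairwise coprime; N = 27·37·11 = 10989.
N/27 = 407; 407 ≡ 2 (mod 27); 2·14 ≡ 1, so inverse 14.
N/37 = 297; 297 ≡ 1 (mod 37), inverse 1.
N/11 = 999; 999 ≡ 9 (mod 11); 9·5 ≡ 1, so inverse 5.
t ≡ 2·407·14 + 20·297·1 + 0·999·5 = 17336.
17336 mod 10989 = 6347.

6347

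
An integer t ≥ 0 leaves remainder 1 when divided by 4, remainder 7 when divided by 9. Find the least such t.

25

From t ≡ 1 (mod 4) write t = 1 + 4s. Substituting into t ≡ 7 (mod 9) gives 4s ≡ 6 (mod 9), and since 4⁻¹ ≡ 7 (mod 9), s ≡ 6. Hence t ≡ 1 + 4·6 = 25 (mod 36).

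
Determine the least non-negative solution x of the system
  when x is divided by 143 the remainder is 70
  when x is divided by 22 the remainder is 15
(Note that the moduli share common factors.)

gcd(143, 22) = 11 and 11 | (15 − 70), so the pair is consistent; merging gives x ≡ 213 (mod 286), where 286 = lcm(143, 22).
The solution is unique modulo lcm(143, 22) = 286.

213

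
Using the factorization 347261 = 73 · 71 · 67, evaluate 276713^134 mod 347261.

51733

Mod 73: 276713 ≡ 43; by Fermat, exponent reduces to 134 mod 72 = 62; 43^62 ≡ 49 (mod 73).
Mod 71: 276713 ≡ 26; by Fermat, exponent reduces to 134 mod 70 = 64; 26^64 ≡ 45 (mod 71).
Mod 67: 276713 ≡ 3; by Fermat, exponent reduces to 134 mod 66 = 2; 3^2 ≡ 9 (mod 67).
Combine by CRT: x ≡ 49 (mod 73), x ≡ 45 (mod 71), x ≡ 9 (mod 67) ⇒ x ≡ 51733 (mod 347261).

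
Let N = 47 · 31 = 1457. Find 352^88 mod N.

909

Mod 47: 352 ≡ 23; by Fermat, exponent reduces to 88 mod 46 = 42; 23^42 ≡ 16 (mod 47).
Mod 31: 352 ≡ 11; by Fermat, exponent reduces to 88 mod 30 = 28; 11^28 ≡ 10 (mod 31).
Combine by CRT: x ≡ 16 (mod 47), x ≡ 10 (mod 31) ⇒ x ≡ 909 (mod 1457).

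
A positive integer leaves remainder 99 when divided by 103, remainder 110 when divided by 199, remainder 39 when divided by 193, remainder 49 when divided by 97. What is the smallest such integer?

The moduli are pairwise coprime; N = 103·199·193·97 = 383724337.
N/103 = 3725479; 3725479 ≡ 72 (mod 103); 72·93 ≡ 1, so inverse 93.
N/199 = 1928263; 1928263 ≡ 152 (mod 199); 152·127 ≡ 1, so inverse 127.
N/193 = 1988209; 1988209 ≡ 116 (mod 193); 116·5 ≡ 1, so inverse 5.
N/97 = 3955921; 3955921 ≡ 67 (mod 97); 67·42 ≡ 1, so inverse 42.
t ≡ 99·3725479·93 + 110·1928263·127 + 39·1988209·5 + 49·3955921·42 = 69767305436.
69767305436 mod 383724337 = 313200439.

313200439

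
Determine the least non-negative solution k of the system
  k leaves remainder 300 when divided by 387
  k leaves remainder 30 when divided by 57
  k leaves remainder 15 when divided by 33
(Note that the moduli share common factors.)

gcd(387, 57) = 3 and 3 | (30 − 300), so the pair is consistent; merging gives k ≡ 5331 (mod 7353), where 7353 = lcm(387, 57).
gcd(7353, 33) = 3 and 3 | (15 − 5331), so the pair is consistent; merging gives k ≡ 49449 (mod 80883), where 80883 = lcm(7353, 33).
The solution is unique modulo lcm(387, 57, 33) = 80883.

49449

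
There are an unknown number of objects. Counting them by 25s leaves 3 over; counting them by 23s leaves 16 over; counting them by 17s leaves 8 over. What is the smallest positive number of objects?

The moduli are pairwise coprime; M = 25·23·17 = 9775.
M/25 = 391; 391 ≡ 16 (mod 25); 16·11 ≡ 1, so inverse 11.
M/23 = 425; 425 ≡ 11 (mod 23); 11·21 ≡ 1, so inverse 21.
M/17 = 575; 575 ≡ 14 (mod 17); 14·11 ≡ 1, so inverse 11.
N ≡ 3·391·11 + 16·425·21 + 8·575·11 = 206303.
206303 mod 9775 = 1028.

1028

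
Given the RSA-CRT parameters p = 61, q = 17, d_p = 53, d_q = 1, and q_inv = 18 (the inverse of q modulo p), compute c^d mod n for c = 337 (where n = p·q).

m₁ = c^(d_p) mod p: c ≡ 32 (mod 61), and 32^53 mod 61 = 40.
m₂ = c^(d_q) mod q: c ≡ 14 (mod 17), and 14^1 mod 17 = 14.
h = q_inv·(m₁ − m₂) mod p = 18·(40 − 14) mod 61 = 41.
m = m₂ + h·q = 14 + 41·17 = 711.

711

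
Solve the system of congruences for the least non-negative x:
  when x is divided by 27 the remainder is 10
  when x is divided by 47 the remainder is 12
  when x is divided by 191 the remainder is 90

The moduli are pairwise coprime; N = 27·47·191 = 242379.
N/27 = 8977; 8977 ≡ 13 (mod 27); 13·25 ≡ 1, so inverse 25.
N/47 = 5157; 5157 ≡ 34 (mod 47); 34·18 ≡ 1, so inverse 18.
N/191 = 1269; 1269 ≡ 123 (mod 191); 123·132 ≡ 1, so inverse 132.
x ≡ 10·8977·25 + 12·5157·18 + 90·1269·132 = 18433882.
18433882 mod 242379 = 13078.

13078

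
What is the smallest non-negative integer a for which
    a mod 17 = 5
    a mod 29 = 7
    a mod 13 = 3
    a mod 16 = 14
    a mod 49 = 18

The moduli are pairwise coprime; N = 17·29·13·16·49 = 5024656.
N/17 = 295568; 295568 ≡ 6 (mod 17); 6·3 ≡ 1, so inverse 3.
N/29 = 173264; 173264 ≡ 18 (mod 29); 18·21 ≡ 1, so inverse 21.
N/13 = 386512; 386512 ≡ 9 (mod 13); 9·3 ≡ 1, so inverse 3.
N/16 = 314041; 314041 ≡ 9 (mod 16); 9·9 ≡ 1, so inverse 9.
N/49 = 102544; 102544 ≡ 36 (mod 49); 36·15 ≡ 1, so inverse 15.
a ≡ 5·295568·3 + 7·173264·21 + 3·386512·3 + 14·314041·9 + 18·102544·15 = 100637982.
100637982 mod 5024656 = 144862.

144862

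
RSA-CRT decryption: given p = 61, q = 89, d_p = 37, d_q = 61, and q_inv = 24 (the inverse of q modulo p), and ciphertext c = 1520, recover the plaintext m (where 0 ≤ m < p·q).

1846

m₁ = c^(d_p) mod p: c ≡ 56 (mod 61), and 56^37 mod 61 = 16.
m₂ = c^(d_q) mod q: c ≡ 7 (mod 89), and 7^61 mod 89 = 66.
h = q_inv·(m₁ − m₂) mod p = 24·(16 − 66) mod 61 = 20.
m = m₂ + h·q = 66 + 20·89 = 1846.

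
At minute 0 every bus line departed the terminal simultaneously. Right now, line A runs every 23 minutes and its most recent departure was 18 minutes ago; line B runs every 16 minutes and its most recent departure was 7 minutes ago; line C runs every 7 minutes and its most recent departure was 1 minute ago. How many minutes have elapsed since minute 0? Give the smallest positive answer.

1191

Combine the congruences pairwise.
From t ≡ 18 (mod 23) write t = 18 + 23s. Substituting into t ≡ 7 (mod 16) gives 23s ≡ 5 (mod 16), and since 7⁻¹ ≡ 7 (mod 16), s ≡ 3. Hence t ≡ 18 + 23·3 = 87 (mod 368).
From t ≡ 87 (mod 368) write t = 87 + 368s. Substituting into t ≡ 1 (mod 7) gives 368s ≡ 5 (mod 7), and since 4⁻¹ ≡ 2 (mod 7), s ≡ 3. Hence t ≡ 87 + 368·3 = 1191 (mod 2576).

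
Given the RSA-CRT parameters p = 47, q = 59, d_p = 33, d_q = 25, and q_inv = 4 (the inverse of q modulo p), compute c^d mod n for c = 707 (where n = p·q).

m₁ = c^(d_p) mod p: c ≡ 2 (mod 47), and 2^33 mod 47 = 37.
m₂ = c^(d_q) mod q: c ≡ 58 (mod 59), and 58^25 mod 59 = 58.
h = q_inv·(m₁ − m₂) mod p = 4·(37 − 58) mod 47 = 10.
m = m₂ + h·q = 58 + 10·59 = 648.

648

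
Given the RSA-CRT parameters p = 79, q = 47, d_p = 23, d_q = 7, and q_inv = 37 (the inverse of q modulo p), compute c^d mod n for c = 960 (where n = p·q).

308

m₁ = c^(d_p) mod p: c ≡ 12 (mod 79), and 12^23 mod 79 = 71.
m₂ = c^(d_q) mod q: c ≡ 20 (mod 47), and 20^7 mod 47 = 26.
h = q_inv·(m₁ − m₂) mod p = 37·(71 − 26) mod 79 = 6.
m = m₂ + h·q = 26 + 6·47 = 308.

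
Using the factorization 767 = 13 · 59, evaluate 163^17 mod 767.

Mod 13: 163 ≡ 7; by Fermat, exponent reduces to 17 mod 12 = 5; 7^5 ≡ 11 (mod 13).
Mod 59: 163 ≡ 45; 45^17 ≡ 16 (mod 59).
Combine by CRT: x ≡ 11 (mod 13), x ≡ 16 (mod 59) ⇒ x ≡ 193 (mod 767).

193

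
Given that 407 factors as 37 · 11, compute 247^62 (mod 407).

256

Mod 37: 247 ≡ 25; by Fermat, exponent reduces to 62 mod 36 = 26; 25^26 ≡ 34 (mod 37).
Mod 11: 247 ≡ 5; by Fermat, exponent reduces to 62 mod 10 = 2; 5^2 ≡ 3 (mod 11).
Combine by CRT: x ≡ 34 (mod 37), x ≡ 3 (mod 11) ⇒ x ≡ 256 (mod 407).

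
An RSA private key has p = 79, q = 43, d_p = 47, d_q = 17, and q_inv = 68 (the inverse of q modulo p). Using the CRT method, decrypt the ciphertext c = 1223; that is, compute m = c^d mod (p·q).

1996

m₁ = c^(d_p) mod p: c ≡ 38 (mod 79), and 38^47 mod 79 = 21.
m₂ = c^(d_q) mod q: c ≡ 19 (mod 43), and 19^17 mod 43 = 18.
h = q_inv·(m₁ − m₂) mod p = 68·(21 − 18) mod 79 = 46.
m = m₂ + h·q = 18 + 46·43 = 1996.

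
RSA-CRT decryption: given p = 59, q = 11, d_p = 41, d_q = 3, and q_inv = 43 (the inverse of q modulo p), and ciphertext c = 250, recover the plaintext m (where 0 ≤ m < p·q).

m₁ = c^(d_p) mod p: c ≡ 14 (mod 59), and 14^41 mod 59 = 11.
m₂ = c^(d_q) mod q: c ≡ 8 (mod 11), and 8^3 mod 11 = 6.
h = q_inv·(m₁ − m₂) mod p = 43·(11 − 6) mod 59 = 38.
m = m₂ + h·q = 6 + 38·11 = 424.

424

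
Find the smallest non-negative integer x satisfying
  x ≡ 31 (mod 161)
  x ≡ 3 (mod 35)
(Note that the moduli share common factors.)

Combine the congruences pairwise.
gcd(161, 35) = 7 and 7 | (3 − 31), so the pair is consistent; merging gives x ≡ 353 (mod 805), where 805 = lcm(161, 35).
The solution is unique modulo lcm(161, 35) = 805.

353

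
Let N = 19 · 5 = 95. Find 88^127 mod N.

12

Mod 19: 88 ≡ 12; by Fermat, exponent reduces to 127 mod 18 = 1; 12^1 ≡ 12 (mod 19).
Mod 5: 88 ≡ 3; by Fermat, exponent reduces to 127 mod 4 = 3; 3^3 ≡ 2 (mod 5).
Combine by CRT: x ≡ 12 (mod 19), x ≡ 2 (mod 5) ⇒ x ≡ 12 (mod 95).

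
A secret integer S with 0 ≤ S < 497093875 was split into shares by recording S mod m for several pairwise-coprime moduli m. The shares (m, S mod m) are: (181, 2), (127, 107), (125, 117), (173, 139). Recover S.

424180742

Combine the congruences pairwise.
From S ≡ 2 (mod 181) write S = 2 + 181t. Substituting into S ≡ 107 (mod 127) gives 181t ≡ 105 (mod 127), and since 54⁻¹ ≡ 40 (mod 127), t ≡ 9. Hence S ≡ 2 + 181·9 = 1631 (mod 22987).
From S ≡ 1631 (mod 22987) write S = 1631 + 22987t. Substituting into S ≡ 117 (mod 125) gives 22987t ≡ 111 (mod 125), and since 112⁻¹ ≡ 48 (mod 125), t ≡ 78. Hence S ≡ 1631 + 22987·78 = 1794617 (mod 2873375).
From S ≡ 1794617 (mod 2873375) write S = 1794617 + 2873375t. Substituting into S ≡ 139 (mod 173) gives 2873375t ≡ 51 (mod 173), and since 18⁻¹ ≡ 125 (mod 173), t ≡ 147. Hence S ≡ 1794617 + 2873375·147 = 424180742 (mod 497093875).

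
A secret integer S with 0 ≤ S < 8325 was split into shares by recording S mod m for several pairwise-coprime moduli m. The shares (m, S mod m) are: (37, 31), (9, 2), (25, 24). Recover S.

7949

The moduli are pairwise coprime; N = 37·9·25 = 8325.
N/37 = 225; 225 ≡ 3 (mod 37); 3·25 ≡ 1, so inverse 25.
N/9 = 925; 925 ≡ 7 (mod 9); 7·4 ≡ 1, so inverse 4.
N/25 = 333; 333 ≡ 8 (mod 25); 8·22 ≡ 1, so inverse 22.
S ≡ 31·225·25 + 2·925·4 + 24·333·22 = 357599.
357599 mod 8325 = 7949.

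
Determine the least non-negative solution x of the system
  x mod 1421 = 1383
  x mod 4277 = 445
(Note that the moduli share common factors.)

gcd(1421, 4277) = 7 and 7 | (445 − 1383), so the pair is consistent; merging gives x ≡ 287004 (mod 868231), where 868231 = lcm(1421, 4277).
The solution is unique modulo lcm(1421, 4277) = 868231.

287004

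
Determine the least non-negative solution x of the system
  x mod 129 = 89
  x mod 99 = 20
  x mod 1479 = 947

gcd(129, 99) = 3 and 3 | (20 − 89), so the pair is consistent; merging gives x ≡ 218 (mod 4257), where 4257 = lcm(129, 99).
gcd(4257, 1479) = 3 and 3 | (947 − 218), so the pair is consistent; merging gives x ≡ 1766873 (mod 2098701), where 2098701 = lcm(4257, 1479).
The solution is unique modulo lcm(129, 99, 1479) = 2098701.

1766873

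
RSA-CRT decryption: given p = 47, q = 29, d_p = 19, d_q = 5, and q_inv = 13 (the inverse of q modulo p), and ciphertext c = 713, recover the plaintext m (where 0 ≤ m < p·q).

m₁ = c^(d_p) mod p: c ≡ 8 (mod 47), and 8^19 mod 47 = 27.
m₂ = c^(d_q) mod q: c ≡ 17 (mod 29), and 17^5 mod 29 = 17.
h = q_inv·(m₁ − m₂) mod p = 13·(27 − 17) mod 47 = 36.
m = m₂ + h·q = 17 + 36·29 = 1061.

1061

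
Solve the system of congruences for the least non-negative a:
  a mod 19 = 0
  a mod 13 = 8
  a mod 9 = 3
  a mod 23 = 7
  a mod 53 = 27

From a ≡ 0 (mod 19) write a = 0 + 19t. Substituting into a ≡ 8 (mod 13) gives 19t ≡ 8 (mod 13), and since 6⁻¹ ≡ 11 (mod 13), t ≡ 10. Hence a ≡ 0 + 19·10 = 190 (mod 247).
From a ≡ 190 (mod 247) write a = 190 + 247t. Substituting into a ≡ 3 (mod 9) gives 247t ≡ 2 (mod 9), and since 4⁻¹ ≡ 7 (mod 9), t ≡ 5. Hence a ≡ 190 + 247·5 = 1425 (mod 2223).
From a ≡ 1425 (mod 2223) write a = 1425 + 2223t. Substituting into a ≡ 7 (mod 23) gives 2223t ≡ 8 (mod 23), and since 15⁻¹ ≡ 20 (mod 23), t ≡ 22. Hence a ≡ 1425 + 2223·22 = 50331 (mod 51129).
From a ≡ 50331 (mod 51129) write a = 50331 + 51129t. Substituting into a ≡ 27 (mod 53) gives 51129t ≡ 46 (mod 53), and since 37⁻¹ ≡ 43 (mod 53), t ≡ 17. Hence a ≡ 50331 + 51129·17 = 919524 (mod 2709837).

919524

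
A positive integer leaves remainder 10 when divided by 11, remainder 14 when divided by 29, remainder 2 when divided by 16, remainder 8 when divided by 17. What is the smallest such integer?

The moduli are pairwise coprime; M = 11·29·16·17 = 86768.
M/11 = 7888; 7888 ≡ 1 (mod 11), inverse 1.
M/29 = 2992; 2992 ≡ 5 (mod 29); 5·6 ≡ 1, so inverse 6.
M/16 = 5423; 5423 ≡ 15 (mod 16); 15·15 ≡ 1, so inverse 15.
M/17 = 5104; 5104 ≡ 4 (mod 17); 4·13 ≡ 1, so inverse 13.
n ≡ 10·7888·1 + 14·2992·6 + 2·5423·15 + 8·5104·13 = 1023714.
1023714 mod 86768 = 69266.

69266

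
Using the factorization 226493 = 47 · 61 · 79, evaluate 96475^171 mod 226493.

45601

Mod 47: 96475 ≡ 31; by Fermat, exponent reduces to 171 mod 46 = 33; 31^33 ≡ 11 (mod 47).
Mod 61: 96475 ≡ 34; by Fermat, exponent reduces to 171 mod 60 = 51; 34^51 ≡ 34 (mod 61).
Mod 79: 96475 ≡ 16; by Fermat, exponent reduces to 171 mod 78 = 15; 16^15 ≡ 18 (mod 79).
Combine by CRT: x ≡ 11 (mod 47), x ≡ 34 (mod 61), x ≡ 18 (mod 79) ⇒ x ≡ 45601 (mod 226493).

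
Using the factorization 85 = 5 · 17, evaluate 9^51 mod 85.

Mod 5: 9 ≡ 4; by Fermat, exponent reduces to 51 mod 4 = 3; 4^3 ≡ 4 (mod 5).
Mod 17: 9 ≡ 9; by Fermat, exponent reduces to 51 mod 16 = 3; 9^3 ≡ 15 (mod 17).
Combine by CRT: x ≡ 4 (mod 5), x ≡ 15 (mod 17) ⇒ x ≡ 49 (mod 85).

49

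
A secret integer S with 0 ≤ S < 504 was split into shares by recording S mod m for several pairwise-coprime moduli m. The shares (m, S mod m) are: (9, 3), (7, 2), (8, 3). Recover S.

The moduli are pairwise coprime; N = 9·7·8 = 504.
N/9 = 56; 56 ≡ 2 (mod 9); 2·5 ≡ 1, so inverse 5.
N/7 = 72; 72 ≡ 2 (mod 7); 2·4 ≡ 1, so inverse 4.
N/8 = 63; 63 ≡ 7 (mod 8); 7·7 ≡ 1, so inverse 7.
S ≡ 3·56·5 + 2·72·4 + 3·63·7 = 2739.
2739 mod 504 = 219.

219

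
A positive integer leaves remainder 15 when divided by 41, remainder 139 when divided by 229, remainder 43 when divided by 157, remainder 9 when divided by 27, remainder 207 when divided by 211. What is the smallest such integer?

2827607409

Combine the congruences pairwise.
From n ≡ 15 (mod 41) write n = 15 + 41t. Substituting into n ≡ 139 (mod 229) gives 41t ≡ 124 (mod 229), and since 41⁻¹ ≡ 162 (mod 229), t ≡ 165. Hence n ≡ 15 + 41·165 = 6780 (mod 9389).
From n ≡ 6780 (mod 9389) write n = 6780 + 9389t. Substituting into n ≡ 43 (mod 157) gives 9389t ≡ 14 (mod 157), and since 126⁻¹ ≡ 81 (mod 157), t ≡ 35. Hence n ≡ 6780 + 9389·35 = 335395 (mod 1474073).
From n ≡ 335395 (mod 1474073) write n = 335395 + 1474073t. Substituting into n ≡ 9 (mod 27) gives 1474073t ≡ 8 (mod 27), and since 8⁻¹ ≡ 17 (mod 27), t ≡ 1. Hence n ≡ 335395 + 1474073·1 = 1809468 (mod 39799971).
From n ≡ 1809468 (mod 39799971) write n = 1809468 + 39799971t. Substituting into n ≡ 207 (mod 211) gives 39799971t ≡ 64 (mod 211), and since 96⁻¹ ≡ 11 (mod 211), t ≡ 71. Hence n ≡ 1809468 + 39799971·71 = 2827607409 (mod 8397793881).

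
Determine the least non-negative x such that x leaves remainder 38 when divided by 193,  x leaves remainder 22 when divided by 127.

From x ≡ 38 (mod 193) write x = 38 + 193t. Substituting into x ≡ 22 (mod 127) gives 193t ≡ 111 (mod 127), and since 66⁻¹ ≡ 102 (mod 127), t ≡ 19. Hence x ≡ 38 + 193·19 = 3705 (mod 24511).

3705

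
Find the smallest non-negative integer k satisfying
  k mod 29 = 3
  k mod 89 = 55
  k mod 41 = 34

54523

The moduli are pairwise coprime; N = 29·89·41 = 105821.
N/29 = 3649; 3649 ≡ 24 (mod 29); 24·23 ≡ 1, so inverse 23.
N/89 = 1189; 1189 ≡ 32 (mod 89); 32·64 ≡ 1, so inverse 64.
N/41 = 2581; 2581 ≡ 39 (mod 41); 39·20 ≡ 1, so inverse 20.
k ≡ 3·3649·23 + 55·1189·64 + 34·2581·20 = 6192141.
6192141 mod 105821 = 54523.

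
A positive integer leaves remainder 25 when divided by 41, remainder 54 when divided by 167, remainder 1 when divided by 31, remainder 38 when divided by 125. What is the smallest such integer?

15084663

From t ≡ 25 (mod 41) write t = 25 + 41s. Substituting into t ≡ 54 (mod 167) gives 41s ≡ 29 (mod 167), and since 41⁻¹ ≡ 110 (mod 167), s ≡ 17. Hence t ≡ 25 + 41·17 = 722 (mod 6847).
From t ≡ 722 (mod 6847) write t = 722 + 6847s. Substituting into t ≡ 1 (mod 31) gives 6847s ≡ 23 (mod 31), and since 27⁻¹ ≡ 23 (mod 31), s ≡ 2. Hence t ≡ 722 + 6847·2 = 14416 (mod 212257).
From t ≡ 14416 (mod 212257) write t = 14416 + 212257s. Substituting into t ≡ 38 (mod 125) gives 212257s ≡ 122 (mod 125), and since 7⁻¹ ≡ 18 (mod 125), s ≡ 71. Hence t ≡ 14416 + 212257·71 = 15084663 (mod 26532125).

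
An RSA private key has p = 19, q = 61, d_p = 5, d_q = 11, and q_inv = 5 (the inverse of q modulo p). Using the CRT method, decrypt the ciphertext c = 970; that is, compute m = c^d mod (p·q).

932

m₁ = c^(d_p) mod p: c ≡ 1 (mod 19), and 1^5 mod 19 = 1.
m₂ = c^(d_q) mod q: c ≡ 55 (mod 61), and 55^11 mod 61 = 17.
h = q_inv·(m₁ − m₂) mod p = 5·(1 − 17) mod 19 = 15.
m = m₂ + h·q = 17 + 15·61 = 932.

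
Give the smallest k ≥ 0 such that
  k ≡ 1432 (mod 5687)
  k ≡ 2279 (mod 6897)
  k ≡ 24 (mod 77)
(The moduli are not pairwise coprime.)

Combine the congruences pairwise.
gcd(5687, 6897) = 121 and 121 | (2279 − 1432), so the pair is consistent; merging gives k ≡ 29867 (mod 324159), where 324159 = lcm(5687, 6897).
gcd(324159, 77) = 11 and 11 | (24 − 29867), so the pair is consistent; merging gives k ≡ 1326503 (mod 2269113), where 2269113 = lcm(324159, 77).
The solution is unique modulo lcm(5687, 6897, 77) = 2269113.

1326503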